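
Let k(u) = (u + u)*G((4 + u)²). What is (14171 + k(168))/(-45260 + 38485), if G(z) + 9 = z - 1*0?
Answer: -9951371/6775 ≈ -1468.8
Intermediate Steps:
G(z) = -9 + z (G(z) = -9 + (z - 1*0) = -9 + (z + 0) = -9 + z)
k(u) = 2*u*(-9 + (4 + u)²) (k(u) = (u + u)*(-9 + (4 + u)²) = (2*u)*(-9 + (4 + u)²) = 2*u*(-9 + (4 + u)²))
(14171 + k(168))/(-45260 + 38485) = (14171 + 2*168*(-9 + (4 + 168)²))/(-45260 + 38485) = (14171 + 2*168*(-9 + 172²))/(-6775) = (14171 + 2*168*(-9 + 29584))*(-1/6775) = (14171 + 2*168*29575)*(-1/6775) = (14171 + 9937200)*(-1/6775) = 9951371*(-1/6775) = -9951371/6775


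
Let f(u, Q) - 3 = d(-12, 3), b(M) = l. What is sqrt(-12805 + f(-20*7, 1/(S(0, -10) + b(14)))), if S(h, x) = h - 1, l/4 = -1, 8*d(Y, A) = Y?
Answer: I*sqrt(51214)/2 ≈ 113.15*I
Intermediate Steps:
d(Y, A) = Y/8
l = -4 (l = 4*(-1) = -4)
S(h, x) = -1 + h
b(M) = -4
f(u, Q) = 3/2 (f(u, Q) = 3 + (1/8)*(-12) = 3 - 3/2 = 3/2)
sqrt(-12805 + f(-20*7, 1/(S(0, -10) + b(14)))) = sqrt(-12805 + 3/2) = sqrt(-25607/2) = I*sqrt(51214)/2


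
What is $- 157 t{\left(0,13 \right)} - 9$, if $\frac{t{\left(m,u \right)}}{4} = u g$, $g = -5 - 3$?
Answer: $65303$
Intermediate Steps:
$g = -8$
$t{\left(m,u \right)} = - 32 u$ ($t{\left(m,u \right)} = 4 u \left(-8\right) = 4 \left(- 8 u\right) = - 32 u$)
$- 157 t{\left(0,13 \right)} - 9 = - 157 \left(\left(-32\right) 13\right) - 9 = \left(-157\right) \left(-416\right) - 9 = 65312 - 9 = 65303$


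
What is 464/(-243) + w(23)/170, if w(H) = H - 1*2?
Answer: -73777/41310 ≈ -1.7859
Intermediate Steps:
w(H) = -2 + H (w(H) = H - 2 = -2 + H)
464/(-243) + w(23)/170 = 464/(-243) + (-2 + 23)/170 = 464*(-1/243) + 21*(1/170) = -464/243 + 21/170 = -73777/41310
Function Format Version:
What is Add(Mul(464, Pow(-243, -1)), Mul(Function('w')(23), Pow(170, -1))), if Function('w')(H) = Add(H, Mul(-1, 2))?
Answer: Rational(-73777, 41310) ≈ -1.7859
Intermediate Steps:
Function('w')(H) = Add(-2, H) (Function('w')(H) = Add(H, -2) = Add(-2, H))
Add(Mul(464, Pow(-243, -1)), Mul(Function('w')(23), Pow(170, -1))) = Add(Mul(464, Pow(-243, -1)), Mul(Add(-2, 23), Pow(170, -1))) = Add(Mul(464, Rational(-1, 243)), Mul(21, Rational(1, 170))) = Add(Rational(-464, 243), Rational(21, 170)) = Rational(-73777, 41310)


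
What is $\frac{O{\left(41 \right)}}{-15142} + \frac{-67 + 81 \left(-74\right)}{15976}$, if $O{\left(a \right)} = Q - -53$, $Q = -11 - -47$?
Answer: $- \frac{46598763}{120954296} \approx -0.38526$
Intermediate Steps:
$Q = 36$ ($Q = -11 + 47 = 36$)
$O{\left(a \right)} = 89$ ($O{\left(a \right)} = 36 - -53 = 36 + 53 = 89$)
$\frac{O{\left(41 \right)}}{-15142} + \frac{-67 + 81 \left(-74\right)}{15976} = \frac{89}{-15142} + \frac{-67 + 81 \left(-74\right)}{15976} = 89 \left(- \frac{1}{15142}\right) + \left(-67 - 5994\right) \frac{1}{15976} = - \frac{89}{15142} - \frac{6061}{15976} = - \frac{46598763}{120954296}$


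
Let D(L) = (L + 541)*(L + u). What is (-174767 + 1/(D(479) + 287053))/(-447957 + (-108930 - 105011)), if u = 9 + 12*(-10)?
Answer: 57883966385/219224919937 ≈ 0.26404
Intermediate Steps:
u = -111 (u = 9 - 120 = -111)
D(L) = (-111 + L)*(541 + L) (D(L) = (L + 541)*(L - 111) = (541 + L)*(-111 + L) = (-111 + L)*(541 + L))
(-174767 + 1/(D(479) + 287053))/(-447957 + (-108930 - 105011)) = (-174767 + 1/((-60051 + 479² + 430*479) + 287053))/(-447957 + (-108930 - 105011)) = (-174767 + 1/((-60051 + 229441 + 205970) + 287053))/(-447957 - 213941) = (-174767 + 1/(375360 + 287053))/(-661898) = (-174767 + 1/662413)*(-1/661898) = -115767932770/662413*(-1/661898) = 57883966385/219224919937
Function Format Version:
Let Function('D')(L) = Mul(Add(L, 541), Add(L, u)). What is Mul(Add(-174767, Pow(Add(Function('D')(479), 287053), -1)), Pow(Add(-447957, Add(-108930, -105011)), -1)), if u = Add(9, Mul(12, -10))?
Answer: Rational(57883966385, 219224919937) ≈ 0.26404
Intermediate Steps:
u = -111 (u = Add(9, -120) = -111)
Function('D')(L) = Mul(Add(-111, L), Add(541, L)) (Function('D')(L) = Mul(Add(L, 541), Add(L, -111)) = Mul(Add(541, L), Add(-111, L)) = Mul(Add(-111, L), Add(541, L)))
Mul(Add(-174767, Pow(Add(Function('D')(479), 287053), -1)), Pow(Add(-447957, Add(-108930, -105011)), -1)) = Mul(Add(-174767, Pow(Add(Add(-60051, Pow(479, 2), Mul(430, 479)), 287053), -1)), Pow(Add(-447957, Add(-108930, -105011)), -1)) = Mul(Add(-174767, Pow(Add(Add(-60051, 229441, 205970), 287053), -1)), Pow(Add(-447957, -213941), -1)) = Mul(Add(-174767, Pow(Add(375360, 287053), -1)), Pow(-661898, -1)) = Mul(Add(-174767, Pow(662413, -1)), Rational(-1, 661898)) = Mul(Add(-174767, Rational(1, 662413)), Rational(-1, 661898)) = Mul(Rational(-115767932770, 662413), Rational(-1, 661898)) = Rational(57883966385, 219224919937)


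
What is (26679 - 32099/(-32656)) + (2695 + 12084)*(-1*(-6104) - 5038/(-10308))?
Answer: 7594517133147691/84154512 ≈ 9.0245e+7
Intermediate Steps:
(26679 - 32099/(-32656)) + (2695 + 12084)*(-1*(-6104) - 5038/(-10308)) = (26679 - 32099*(-1/32656)) + 14779*(6104 - 5038*(-1/10308)) = (26679 + 32099/32656) + 14779*(6104 + 2519/5154) = 871261523/32656 + 14779*(31462535/5154) = 871261523/32656 + 464984804765/5154 = 7594517133147691/84154512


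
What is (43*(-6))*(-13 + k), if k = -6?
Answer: 4902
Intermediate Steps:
(43*(-6))*(-13 + k) = (43*(-6))*(-13 - 6) = -258*(-19) = 4902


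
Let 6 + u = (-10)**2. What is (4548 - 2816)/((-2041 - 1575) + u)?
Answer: -866/1761 ≈ -0.49177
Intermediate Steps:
u = 94 (u = -6 + (-10)**2 = -6 + 100 = 94)
(4548 - 2816)/((-2041 - 1575) + u) = (4548 - 2816)/((-2041 - 1575) + 94) = 1732/(-3616 + 94) = 1732/(-3522) = 1732*(-1/3522) = -866/1761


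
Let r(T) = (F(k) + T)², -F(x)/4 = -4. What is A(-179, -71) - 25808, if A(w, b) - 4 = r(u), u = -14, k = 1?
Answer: -25800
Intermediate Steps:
F(x) = 16 (F(x) = -4*(-4) = 16)
r(T) = (16 + T)²
A(w, b) = 8 (A(w, b) = 4 + (16 - 14)² = 4 + 2² = 4 + 4 = 8)
A(-179, -71) - 25808 = 8 - 25808 = -25800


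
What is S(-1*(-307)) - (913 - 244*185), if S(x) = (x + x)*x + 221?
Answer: 232946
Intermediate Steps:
S(x) = 221 + 2*x**2 (S(x) = (2*x)*x + 221 = 2*x**2 + 221 = 221 + 2*x**2)
S(-1*(-307)) - (913 - 244*185) = (221 + 2*(-1*(-307))**2) - (913 - 244*185) = (221 + 2*307**2) - (913 - 45140) = (221 + 2*94249) - 1*(-44227) = (221 + 188498) + 44227 = 188719 + 44227 = 232946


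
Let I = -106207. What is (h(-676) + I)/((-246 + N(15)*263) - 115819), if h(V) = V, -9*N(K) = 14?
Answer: 961947/1048267 ≈ 0.91765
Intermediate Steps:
N(K) = -14/9 (N(K) = -⅑*14 = -14/9)
(h(-676) + I)/((-246 + N(15)*263) - 115819) = (-676 - 106207)/((-246 - 14/9*263) - 115819) = -106883/((-246 - 3682/9) - 115819) = -106883/(-5896/9 - 115819) = -106883/(-1048267/9) = -106883*(-9/1048267) = 961947/1048267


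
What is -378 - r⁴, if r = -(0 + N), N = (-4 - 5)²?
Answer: -43047099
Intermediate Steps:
N = 81 (N = (-9)² = 81)
r = -81 (r = -(0 + 81) = -1*81 = -81)
-378 - r⁴ = -378 - 1*(-81)⁴ = -378 - 1*43046721 = -378 - 43046721 = -43047099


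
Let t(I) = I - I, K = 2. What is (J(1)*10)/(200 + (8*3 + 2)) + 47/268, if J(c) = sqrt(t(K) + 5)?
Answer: 47/268 + 5*sqrt(5)/113 ≈ 0.27431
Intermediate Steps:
t(I) = 0
J(c) = sqrt(5) (J(c) = sqrt(0 + 5) = sqrt(5))
(J(1)*10)/(200 + (8*3 + 2)) + 47/268 = (sqrt(5)*10)/(200 + (8*3 + 2)) + 47/268 = (10*sqrt(5))/(200 + (24 + 2)) + 47*(1/268) = (10*sqrt(5))/(200 + 26) + 47/268 = (10*sqrt(5))/226 + 47/268 = (10*sqrt(5))*(1/226) + 47/268 = 5*sqrt(5)/113 + 47/268 = 47/268 + 5*sqrt(5)/113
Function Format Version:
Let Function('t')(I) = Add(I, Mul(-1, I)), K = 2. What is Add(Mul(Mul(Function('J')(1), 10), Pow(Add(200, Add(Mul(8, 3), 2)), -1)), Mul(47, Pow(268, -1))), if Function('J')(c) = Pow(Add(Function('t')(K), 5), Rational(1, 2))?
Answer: Add(Rational(47, 268), Mul(Rational(5, 113), Pow(5, Rational(1, 2)))) ≈ 0.27431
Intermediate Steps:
Function('t')(I) = 0
Function('J')(c) = Pow(5, Rational(1, 2)) (Function('J')(c) = Pow(Add(0, 5), Rational(1, 2)) = Pow(5, Rational(1, 2)))
Add(Mul(Mul(Function('J')(1), 10), Pow(Add(200, Add(Mul(8, 3), 2)), -1)), Mul(47, Pow(268, -1))) = Add(Mul(Mul(Pow(5, Rational(1, 2)), 10), Pow(Add(200, Add(Mul(8, 3), 2)), -1)), Mul(47, Pow(268, -1))) = Add(Mul(Mul(10, Pow(5, Rational(1, 2))), Pow(Add(200, Add(24, 2)), -1)), Mul(47, Rational(1, 268))) = Add(Mul(Mul(10, Pow(5, Rational(1, 2))), Pow(Add(200, 26), -1)), Rational(47, 268)) = Add(Mul(Mul(10, Pow(5, Rational(1, 2))), Pow(226, -1)), Rational(47, 268)) = Add(Mul(Mul(10, Pow(5, Rational(1, 2))), Rational(1, 226)), Rational(47, 268)) = Add(Mul(Rational(5, 113), Pow(5, Rational(1, 2))), Rational(47, 268)) = Add(Rational(47, 268), Mul(Rational(5, 113), Pow(5, Rational(1, 2))))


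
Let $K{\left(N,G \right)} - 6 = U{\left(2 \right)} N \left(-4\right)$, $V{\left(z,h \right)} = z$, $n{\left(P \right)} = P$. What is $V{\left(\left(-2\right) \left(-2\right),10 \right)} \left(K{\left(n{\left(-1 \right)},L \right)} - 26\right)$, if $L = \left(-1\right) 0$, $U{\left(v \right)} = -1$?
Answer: $-96$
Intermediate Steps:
$L = 0$
$K{\left(N,G \right)} = 6 + 4 N$ ($K{\left(N,G \right)} = 6 + - N \left(-4\right) = 6 + 4 N$)
$V{\left(\left(-2\right) \left(-2\right),10 \right)} \left(K{\left(n{\left(-1 \right)},L \right)} - 26\right) = \left(-2\right) \left(-2\right) \left(\left(6 + 4 \left(-1\right)\right) - 26\right) = 4 \left(\left(6 - 4\right) - 26\right) = 4 \left(2 - 26\right) = 4 \left(-24\right) = -96$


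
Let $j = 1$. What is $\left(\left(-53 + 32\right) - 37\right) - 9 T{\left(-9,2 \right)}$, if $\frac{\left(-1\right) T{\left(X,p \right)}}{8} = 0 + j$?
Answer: $14$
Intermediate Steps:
$T{\left(X,p \right)} = -8$ ($T{\left(X,p \right)} = - 8 \left(0 + 1\right) = \left(-8\right) 1 = -8$)
$\left(\left(-53 + 32\right) - 37\right) - 9 T{\left(-9,2 \right)} = \left(\left(-53 + 32\right) - 37\right) - -72 = \left(-21 - 37\right) + 72 = -58 + 72 = 14$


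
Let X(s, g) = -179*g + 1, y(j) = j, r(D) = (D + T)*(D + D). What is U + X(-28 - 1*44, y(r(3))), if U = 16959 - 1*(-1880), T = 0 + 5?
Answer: 10248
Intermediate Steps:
T = 5
r(D) = 2*D*(5 + D) (r(D) = (D + 5)*(D + D) = (5 + D)*(2*D) = 2*D*(5 + D))
X(s, g) = 1 - 179*g
U = 18839 (U = 16959 + 1880 = 18839)
U + X(-28 - 1*44, y(r(3))) = 18839 + (1 - 358*3*(5 + 3)) = 18839 + (1 - 358*3*8) = 18839 + (1 - 179*48) = 18839 + (1 - 8592) = 18839 - 8591 = 10248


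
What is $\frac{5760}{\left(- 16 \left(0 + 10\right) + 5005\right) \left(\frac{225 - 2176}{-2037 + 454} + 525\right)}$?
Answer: $\frac{303936}{134533699} \approx 0.0022592$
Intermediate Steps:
$\frac{5760}{\left(- 16 \left(0 + 10\right) + 5005\right) \left(\frac{225 - 2176}{-2037 + 454} + 525\right)} = \frac{5760}{\left(\left(-16\right) 10 + 5005\right) \left(- \frac{1951}{-1583} + 525\right)} = \frac{5760}{\left(-160 + 5005\right) \left(\left(-1951\right) \left(- \frac{1}{1583}\right) + 525\right)} = \frac{5760}{4845 \left(\frac{1951}{1583} + 525\right)} = \frac{5760}{4845 \cdot \frac{833026}{1583}} = \frac{5760}{\frac{4036010970}{1583}} = 5760 \cdot \frac{1583}{4036010970} = \frac{303936}{134533699}$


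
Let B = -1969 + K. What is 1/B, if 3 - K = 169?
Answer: -1/2135 ≈ -0.00046838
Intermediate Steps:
K = -166 (K = 3 - 1*169 = 3 - 169 = -166)
B = -2135 (B = -1969 - 166 = -2135)
1/B = 1/(-2135) = -1/2135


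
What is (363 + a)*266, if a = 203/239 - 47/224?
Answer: 369888333/3824 ≈ 96728.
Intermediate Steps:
a = 34239/53536 (a = 203*(1/239) - 47*1/224 = 203/239 - 47/224 = 34239/53536 ≈ 0.63955)
(363 + a)*266 = (363 + 34239/53536)*266 = (19467807/53536)*266 = 369888333/3824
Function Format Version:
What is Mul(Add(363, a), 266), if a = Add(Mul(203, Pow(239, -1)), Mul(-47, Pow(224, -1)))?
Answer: Rational(369888333, 3824) ≈ 96728.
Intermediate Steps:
a = Rational(34239, 53536) (a = Add(Mul(203, Rational(1, 239)), Mul(-47, Rational(1, 224))) = Add(Rational(203, 239), Rational(-47, 224)) = Rational(34239, 53536) ≈ 0.63955)
Mul(Add(363, a), 266) = Mul(Add(363, Rational(34239, 53536)), 266) = Mul(Rational(19467807, 53536), 266) = Rational(369888333, 3824)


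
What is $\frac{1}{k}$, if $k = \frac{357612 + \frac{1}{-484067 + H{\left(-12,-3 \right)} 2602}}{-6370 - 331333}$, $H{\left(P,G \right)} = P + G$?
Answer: $- \frac{176651426191}{187065764363} \approx -0.94433$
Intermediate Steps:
$H{\left(P,G \right)} = G + P$
$k = - \frac{187065764363}{176651426191}$ ($k = \frac{357612 + \frac{1}{-484067 + \left(-3 - 12\right) 2602}}{-6370 - 331333} = \frac{357612 + \frac{1}{-484067 - 39030}}{-337703} = \left(357612 + \frac{1}{-484067 - 39030}\right) \left(- \frac{1}{337703}\right) = \left(357612 + \frac{1}{-523097}\right) \left(- \frac{1}{337703}\right) = \left(357612 - \frac{1}{523097}\right) \left(- \frac{1}{337703}\right) = \frac{187065764363}{523097} \left(- \frac{1}{337703}\right) = - \frac{187065764363}{176651426191} \approx -1.059$)
$\frac{1}{k} = \frac{1}{- \frac{187065764363}{176651426191}} = - \frac{176651426191}{187065764363}$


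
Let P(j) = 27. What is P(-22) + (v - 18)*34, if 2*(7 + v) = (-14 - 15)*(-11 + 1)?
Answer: 4107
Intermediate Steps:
v = 138 (v = -7 + ((-14 - 15)*(-11 + 1))/2 = -7 + (-29*(-10))/2 = -7 + (1/2)*290 = -7 + 145 = 138)
P(-22) + (v - 18)*34 = 27 + (138 - 18)*34 = 27 + 120*34 = 27 + 4080 = 4107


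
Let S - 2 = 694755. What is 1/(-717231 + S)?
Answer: -1/22474 ≈ -4.4496e-5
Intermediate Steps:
S = 694757 (S = 2 + 694755 = 694757)
1/(-717231 + S) = 1/(-717231 + 694757) = 1/(-22474) = -1/22474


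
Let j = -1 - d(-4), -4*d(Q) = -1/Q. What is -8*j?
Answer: 15/2 ≈ 7.5000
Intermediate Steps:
d(Q) = 1/(4*Q) (d(Q) = -(-1)/(4*Q) = 1/(4*Q))
j = -15/16 (j = -1 - 1/(4*(-4)) = -1 - (-1)/(4*4) = -1 - 1*(-1/16) = -1 + 1/16 = -15/16 ≈ -0.93750)
-8*j = -8*(-15/16) = 15/2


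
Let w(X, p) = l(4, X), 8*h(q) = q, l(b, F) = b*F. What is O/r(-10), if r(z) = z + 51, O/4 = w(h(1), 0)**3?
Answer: 1/82 ≈ 0.012195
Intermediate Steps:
l(b, F) = F*b
h(q) = q/8
w(X, p) = 4*X (w(X, p) = X*4 = 4*X)
O = 1/2 (O = 4*(4*((1/8)*1))**3 = 4*(4*(1/8))**3 = 4*(1/2)**3 = 4*(1/8) = 1/2 ≈ 0.50000)
r(z) = 51 + z
O/r(-10) = 1/(2*(51 - 10)) = (1/2)/41 = (1/2)*(1/41) = 1/82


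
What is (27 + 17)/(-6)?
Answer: -22/3 ≈ -7.3333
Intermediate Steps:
(27 + 17)/(-6) = -1/6*44 = -22/3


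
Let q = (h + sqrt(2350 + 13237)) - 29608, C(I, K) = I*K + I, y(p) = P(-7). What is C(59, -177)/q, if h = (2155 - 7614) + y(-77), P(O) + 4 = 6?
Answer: 182057480/614769319 + 5192*sqrt(15587)/614769319 ≈ 0.29719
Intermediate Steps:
P(O) = 2 (P(O) = -4 + 6 = 2)
y(p) = 2
h = -5457 (h = (2155 - 7614) + 2 = -5459 + 2 = -5457)
C(I, K) = I + I*K
q = -35065 + sqrt(15587) (q = (-5457 + sqrt(2350 + 13237)) - 29608 = (-5457 + sqrt(15587)) - 29608 = -35065 + sqrt(15587) ≈ -34940.)
C(59, -177)/q = (59*(1 - 177))/(-35065 + sqrt(15587)) = (59*(-176))/(-35065 + sqrt(15587)) = -10384/(-35065 + sqrt(15587))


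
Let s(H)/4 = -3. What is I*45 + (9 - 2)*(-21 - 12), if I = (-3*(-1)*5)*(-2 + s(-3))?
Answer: -9681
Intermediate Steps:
s(H) = -12 (s(H) = 4*(-3) = -12)
I = -210 (I = (-3*(-1)*5)*(-2 - 12) = (3*5)*(-14) = 15*(-14) = -210)
I*45 + (9 - 2)*(-21 - 12) = -210*45 + (9 - 2)*(-21 - 12) = -9450 + 7*(-33) = -9450 - 231 = -9681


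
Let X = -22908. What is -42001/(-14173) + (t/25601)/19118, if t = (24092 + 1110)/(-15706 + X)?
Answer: 396893342304594853/133929414609514898 ≈ 2.9635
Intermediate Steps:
t = -12601/19307 (t = (24092 + 1110)/(-15706 - 22908) = 25202/(-38614) = 25202*(-1/38614) = -12601/19307 ≈ -0.65267)
-42001/(-14173) + (t/25601)/19118 = -42001/(-14173) - 12601/19307/25601/19118 = -42001*(-1/14173) - 12601/19307*1/25601*(1/19118) = 42001/14173 - 12601/494278507*1/19118 = 42001/14173 - 12601/9449616496826 = 396893342304594853/133929414609514898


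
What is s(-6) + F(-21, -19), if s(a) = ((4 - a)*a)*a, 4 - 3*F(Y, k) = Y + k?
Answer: 1124/3 ≈ 374.67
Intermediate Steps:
F(Y, k) = 4/3 - Y/3 - k/3 (F(Y, k) = 4/3 - (Y + k)/3 = 4/3 + (-Y/3 - k/3) = 4/3 - Y/3 - k/3)
s(a) = a**2*(4 - a) (s(a) = (a*(4 - a))*a = a**2*(4 - a))
s(-6) + F(-21, -19) = (-6)**2*(4 - 1*(-6)) + (4/3 - 1/3*(-21) - 1/3*(-19)) = 36*(4 + 6) + (4/3 + 7 + 19/3) = 36*10 + 44/3 = 360 + 44/3 = 1124/3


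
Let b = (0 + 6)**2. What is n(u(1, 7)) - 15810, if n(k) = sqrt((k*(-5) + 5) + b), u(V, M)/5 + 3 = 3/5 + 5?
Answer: -15810 + 2*I*sqrt(6) ≈ -15810.0 + 4.899*I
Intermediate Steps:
u(V, M) = 13 (u(V, M) = -15 + 5*(3/5 + 5) = -15 + 5*(28/5) = -15 + 28 = 13)
b = 36 (b = 6**2 = 36)
n(k) = sqrt(41 - 5*k) (n(k) = sqrt((k*(-5) + 5) + 36) = sqrt((-5*k + 5) + 36) = sqrt((5 - 5*k) + 36) = sqrt(41 - 5*k))
n(u(1, 7)) - 15810 = sqrt(41 - 5*13) - 15810 = sqrt(41 - 65) - 15810 = sqrt(-24) - 15810 = 2*I*sqrt(6) - 15810 = -15810 + 2*I*sqrt(6)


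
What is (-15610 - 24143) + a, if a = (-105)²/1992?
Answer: -26392317/664 ≈ -39747.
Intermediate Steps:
a = 3675/664 (a = 11025*(1/1992) = 3675/664 ≈ 5.5346)
(-15610 - 24143) + a = (-15610 - 24143) + 3675/664 = -39753 + 3675/664 = -26392317/664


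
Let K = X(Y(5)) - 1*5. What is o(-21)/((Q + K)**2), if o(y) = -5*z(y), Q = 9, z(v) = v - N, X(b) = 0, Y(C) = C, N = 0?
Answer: 105/16 ≈ 6.5625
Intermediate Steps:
z(v) = v (z(v) = v - 1*0 = v + 0 = v)
o(y) = -5*y
K = -5 (K = 0 - 1*5 = 0 - 5 = -5)
o(-21)/((Q + K)**2) = (-5*(-21))/((9 - 5)**2) = 105/(4**2) = 105/16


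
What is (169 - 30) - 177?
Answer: -38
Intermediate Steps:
(169 - 30) - 177 = 139 - 177 = -38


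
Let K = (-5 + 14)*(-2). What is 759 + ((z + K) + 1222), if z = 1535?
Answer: 3498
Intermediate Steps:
K = -18 (K = 9*(-2) = -18)
759 + ((z + K) + 1222) = 759 + ((1535 - 18) + 1222) = 759 + (1517 + 1222) = 759 + 2739 = 3498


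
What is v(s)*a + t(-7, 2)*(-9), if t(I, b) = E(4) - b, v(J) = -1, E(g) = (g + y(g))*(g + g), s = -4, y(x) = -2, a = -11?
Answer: -115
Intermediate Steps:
E(g) = 2*g*(-2 + g) (E(g) = (g - 2)*(g + g) = (-2 + g)*(2*g) = 2*g*(-2 + g))
t(I, b) = 16 - b (t(I, b) = 2*4*(-2 + 4) - b = 2*4*2 - b = 16 - b)
v(s)*a + t(-7, 2)*(-9) = -1*(-11) + (16 - 1*2)*(-9) = 11 + (16 - 2)*(-9) = 11 + 14*(-9) = 11 - 126 = -115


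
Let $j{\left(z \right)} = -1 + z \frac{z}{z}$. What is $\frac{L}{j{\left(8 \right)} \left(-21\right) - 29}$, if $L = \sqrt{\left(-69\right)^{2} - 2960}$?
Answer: $- \frac{\sqrt{1801}}{176} \approx -0.24113$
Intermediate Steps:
$j{\left(z \right)} = -1 + z$ ($j{\left(z \right)} = -1 + z 1 = -1 + z$)
$L = \sqrt{1801}$ ($L = \sqrt{4761 - 2960} = \sqrt{1801} \approx 42.438$)
$\frac{L}{j{\left(8 \right)} \left(-21\right) - 29} = \frac{\sqrt{1801}}{\left(-1 + 8\right) \left(-21\right) - 29} = \frac{\sqrt{1801}}{7 \left(-21\right) - 29} = \frac{\sqrt{1801}}{-147 - 29} = \frac{\sqrt{1801}}{-176} = \sqrt{1801} \left(- \frac{1}{176}\right) = - \frac{\sqrt{1801}}{176}$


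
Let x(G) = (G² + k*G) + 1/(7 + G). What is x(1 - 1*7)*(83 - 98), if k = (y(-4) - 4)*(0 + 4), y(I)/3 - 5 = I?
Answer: -915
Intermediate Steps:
y(I) = 15 + 3*I
k = -4 (k = ((15 + 3*(-4)) - 4)*(0 + 4) = ((15 - 12) - 4)*4 = (3 - 4)*4 = -1*4 = -4)
x(G) = G² + 1/(7 + G) - 4*G (x(G) = (G² - 4*G) + 1/(7 + G) = G² + 1/(7 + G) - 4*G)
x(1 - 1*7)*(83 - 98) = ((1 + (1 - 1*7)³ - 28*(1 - 1*7) + 3*(1 - 1*7)²)/(7 + (1 - 1*7)))*(83 - 98) = ((1 + (1 - 7)³ - 28*(1 - 7) + 3*(1 - 7)²)/(7 + (1 - 7)))*(-15) = ((1 + (-6)³ - 28*(-6) + 3*(-6)²)/(7 - 6))*(-15) = ((1 - 216 + 168 + 3*36)/1)*(-15) = (1*(1 - 216 + 168 + 108))*(-15) = (1*61)*(-15) = 61*(-15) = -915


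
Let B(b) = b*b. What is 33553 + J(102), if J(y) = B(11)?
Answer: 33674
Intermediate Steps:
B(b) = b²
J(y) = 121 (J(y) = 11² = 121)
33553 + J(102) = 33553 + 121 = 33674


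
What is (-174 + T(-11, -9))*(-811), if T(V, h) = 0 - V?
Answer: 132193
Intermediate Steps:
T(V, h) = -V
(-174 + T(-11, -9))*(-811) = (-174 - 1*(-11))*(-811) = (-174 + 11)*(-811) = -163*(-811) = 132193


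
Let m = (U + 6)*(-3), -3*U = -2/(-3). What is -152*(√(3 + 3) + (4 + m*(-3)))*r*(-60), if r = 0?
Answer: 0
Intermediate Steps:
U = -2/9 (U = -(-2)/(3*(-3)) = -(-2)*(-1)/(3*3) = -⅓*⅔ = -2/9 ≈ -0.22222)
m = -52/3 (m = (-2/9 + 6)*(-3) = (52/9)*(-3) = -52/3 ≈ -17.333)
-152*(√(3 + 3) + (4 + m*(-3)))*r*(-60) = -152*(√(3 + 3) + (4 - 52/3*(-3)))*0*(-60) = -152*(√6 + (4 + 52))*0*(-60) = -152*(√6 + 56)*0*(-60) = -152*(56 + √6)*0*(-60) = -152*0*(-60) = 0*(-60) = 0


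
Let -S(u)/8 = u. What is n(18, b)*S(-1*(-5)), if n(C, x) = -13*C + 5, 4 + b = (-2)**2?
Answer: 9160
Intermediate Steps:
b = 0 (b = -4 + (-2)**2 = -4 + 4 = 0)
n(C, x) = 5 - 13*C
S(u) = -8*u
n(18, b)*S(-1*(-5)) = (5 - 13*18)*(-(-8)*(-5)) = (5 - 234)*(-8*5) = -229*(-40) = 9160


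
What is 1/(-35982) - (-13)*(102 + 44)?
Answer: 68293835/35982 ≈ 1898.0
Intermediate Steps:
1/(-35982) - (-13)*(102 + 44) = -1/35982 - (-13)*146 = -1/35982 - 1*(-1898) = -1/35982 + 1898 = 68293835/35982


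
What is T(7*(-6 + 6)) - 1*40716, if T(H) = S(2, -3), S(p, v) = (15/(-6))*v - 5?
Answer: -81427/2 ≈ -40714.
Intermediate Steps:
S(p, v) = -5 - 5*v/2 (S(p, v) = (15*(-1/6))*v - 5 = -5*v/2 - 5 = -5 - 5*v/2)
T(H) = 5/2 (T(H) = -5 - 5/2*(-3) = -5 + 15/2 = 5/2)
T(7*(-6 + 6)) - 1*40716 = 5/2 - 1*40716 = 5/2 - 40716 = -81427/2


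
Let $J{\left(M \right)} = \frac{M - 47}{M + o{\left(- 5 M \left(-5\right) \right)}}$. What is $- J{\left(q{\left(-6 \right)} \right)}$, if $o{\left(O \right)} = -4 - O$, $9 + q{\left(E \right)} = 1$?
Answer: $\frac{55}{188} \approx 0.29255$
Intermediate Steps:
$q{\left(E \right)} = -8$ ($q{\left(E \right)} = -9 + 1 = -8$)
$J{\left(M \right)} = \frac{-47 + M}{-4 - 24 M}$ ($J{\left(M \right)} = \frac{M - 47}{M - \left(4 + - 5 M \left(-5\right)\right)} = \frac{-47 + M}{M - \left(4 + 25 M\right)} = \frac{-47 + M}{-4 - 24 M}$)
$- J{\left(q{\left(-6 \right)} \right)} = - \frac{47 - -8}{4 \left(1 + 6 \left(-8\right)\right)} = - \frac{47 + 8}{4 \left(1 - 48\right)} = - \frac{55}{4 \left(-47\right)} = - \frac{\left(-1\right) 55}{4 \cdot 47} = \left(-1\right) \left(- \frac{55}{188}\right) = \frac{55}{188}$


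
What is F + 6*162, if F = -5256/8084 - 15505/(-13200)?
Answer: 5188845841/5335440 ≈ 972.52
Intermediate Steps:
F = 2798161/5335440 (F = -5256*1/8084 - 15505*(-1/13200) = -1314/2021 + 3101/2640 = 2798161/5335440 ≈ 0.52445)
F + 6*162 = 2798161/5335440 + 6*162 = 2798161/5335440 + 972 = 5188845841/5335440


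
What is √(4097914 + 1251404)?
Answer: √5349318 ≈ 2312.9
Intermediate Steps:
√(4097914 + 1251404) = √5349318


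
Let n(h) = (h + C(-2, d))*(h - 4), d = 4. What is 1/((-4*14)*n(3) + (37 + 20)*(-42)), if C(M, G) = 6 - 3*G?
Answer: -1/2562 ≈ -0.00039032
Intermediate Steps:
n(h) = (-6 + h)*(-4 + h) (n(h) = (h + (6 - 3*4))*(h - 4) = (h + (6 - 12))*(-4 + h) = (h - 6)*(-4 + h) = (-6 + h)*(-4 + h))
1/((-4*14)*n(3) + (37 + 20)*(-42)) = 1/((-4*14)*(24 + 3² - 10*3) + (37 + 20)*(-42)) = 1/(-56*(24 + 9 - 30) + 57*(-42)) = 1/(-56*3 - 2394) = 1/(-168 - 2394) = 1/(-2562) = -1/2562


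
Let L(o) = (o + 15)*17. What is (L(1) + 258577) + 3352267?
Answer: 3611116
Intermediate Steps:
L(o) = 255 + 17*o (L(o) = (15 + o)*17 = 255 + 17*o)
(L(1) + 258577) + 3352267 = ((255 + 17*1) + 258577) + 3352267 = ((255 + 17) + 258577) + 3352267 = (272 + 258577) + 3352267 = 258849 + 3352267 = 3611116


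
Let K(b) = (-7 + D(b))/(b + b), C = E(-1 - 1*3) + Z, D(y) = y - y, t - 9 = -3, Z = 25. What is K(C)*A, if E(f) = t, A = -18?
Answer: 63/31 ≈ 2.0323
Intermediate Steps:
t = 6 (t = 9 - 3 = 6)
E(f) = 6
D(y) = 0
C = 31 (C = 6 + 25 = 31)
K(b) = -7/(2*b) (K(b) = (-7 + 0)/(b + b) = -7*1/(2*b) = -7/(2*b))
K(C)*A = -7/2/31*(-18) = -7/2*1/31*(-18) = -7/62*(-18) = 63/31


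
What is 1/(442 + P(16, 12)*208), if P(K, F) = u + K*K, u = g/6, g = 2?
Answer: 3/161278 ≈ 1.8601e-5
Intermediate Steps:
u = ⅓ (u = 2/6 = 2*(⅙) = ⅓ ≈ 0.33333)
P(K, F) = ⅓ + K² (P(K, F) = ⅓ + K*K = ⅓ + K²)
1/(442 + P(16, 12)*208) = 1/(442 + (⅓ + 16²)*208) = 1/(442 + (⅓ + 256)*208) = 1/(442 + (769/3)*208) = 1/(442 + 159952/3) = 1/(161278/3) = 3/161278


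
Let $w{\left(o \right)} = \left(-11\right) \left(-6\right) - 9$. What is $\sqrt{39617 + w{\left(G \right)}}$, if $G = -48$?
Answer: $\sqrt{39674} \approx 199.18$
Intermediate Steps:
$w{\left(o \right)} = 57$ ($w{\left(o \right)} = 66 - 9 = 57$)
$\sqrt{39617 + w{\left(G \right)}} = \sqrt{39617 + 57} = \sqrt{39674}$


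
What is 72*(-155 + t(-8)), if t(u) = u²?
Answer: -6552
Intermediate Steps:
72*(-155 + t(-8)) = 72*(-155 + (-8)²) = 72*(-155 + 64) = 72*(-91) = -6552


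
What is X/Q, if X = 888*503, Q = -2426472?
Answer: -37/201 ≈ -0.18408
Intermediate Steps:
X = 446664
X/Q = 446664/(-2426472) = 446664*(-1/2426472) = -37/201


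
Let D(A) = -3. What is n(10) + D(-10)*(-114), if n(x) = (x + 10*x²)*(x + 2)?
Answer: 12462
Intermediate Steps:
n(x) = (2 + x)*(x + 10*x²) (n(x) = (x + 10*x²)*(2 + x) = (2 + x)*(x + 10*x²))
n(10) + D(-10)*(-114) = 10*(2 + 10*10² + 21*10) - 3*(-114) = 10*(2 + 10*100 + 210) + 342 = 10*(2 + 1000 + 210) + 342 = 10*1212 + 342 = 12120 + 342 = 12462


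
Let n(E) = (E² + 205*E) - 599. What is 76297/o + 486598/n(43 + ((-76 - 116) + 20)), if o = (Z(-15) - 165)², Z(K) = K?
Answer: -14972057509/337057200 ≈ -44.420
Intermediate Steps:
n(E) = -599 + E² + 205*E
o = 32400 (o = (-15 - 165)² = (-180)² = 32400)
76297/o + 486598/n(43 + ((-76 - 116) + 20)) = 76297/32400 + 486598/(-599 + (43 + ((-76 - 116) + 20))² + 205*(43 + ((-76 - 116) + 20))) = 76297*(1/32400) + 486598/(-599 + (43 + (-192 + 20))² + 205*(43 + (-192 + 20))) = 76297/32400 + 486598/(-599 + (43 - 172)² + 205*(43 - 172)) = 76297/32400 + 486598/(-599 + (-129)² + 205*(-129)) = 76297/32400 + 486598/(-599 + 16641 - 26445) = 76297/32400 + 486598/(-10403) = 76297/32400 + 486598*(-1/10403) = 76297/32400 - 486598/10403 = -14972057509/337057200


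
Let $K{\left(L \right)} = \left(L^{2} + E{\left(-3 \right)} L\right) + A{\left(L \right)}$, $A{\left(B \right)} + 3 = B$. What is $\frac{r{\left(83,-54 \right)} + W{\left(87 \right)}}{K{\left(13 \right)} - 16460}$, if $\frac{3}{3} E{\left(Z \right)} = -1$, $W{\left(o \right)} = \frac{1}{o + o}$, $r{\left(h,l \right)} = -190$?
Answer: $\frac{33059}{2835156} \approx 0.01166$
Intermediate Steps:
$W{\left(o \right)} = \frac{1}{2 o}$
$E{\left(Z \right)} = -1$
$A{\left(B \right)} = -3 + B$
$K{\left(L \right)} = -3 + L^{2}$ ($K{\left(L \right)} = \left(L^{2} - L\right) + \left(-3 + L\right) = -3 + L^{2}$)
$\frac{r{\left(83,-54 \right)} + W{\left(87 \right)}}{K{\left(13 \right)} - 16460} = \frac{-190 + \frac{1}{2 \cdot 87}}{\left(-3 + 13^{2}\right) - 16460} = \frac{-190 + \frac{1}{2} \cdot \frac{1}{87}}{\left(-3 + 169\right) - 16460} = \frac{-190 + \frac{1}{174}}{166 - 16460} = - \frac{33059}{174 \left(-16294\right)} = \left(- \frac{33059}{174}\right) \left(- \frac{1}{16294}\right) = \frac{33059}{2835156}$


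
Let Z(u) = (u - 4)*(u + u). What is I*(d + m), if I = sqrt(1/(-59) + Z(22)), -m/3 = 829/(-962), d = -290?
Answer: -276493*sqrt(2756893)/56758 ≈ -8088.5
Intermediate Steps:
m = 2487/962 (m = -2487/(-962) = -2487*(-1)/962 = -3*(-829/962) = 2487/962 ≈ 2.5852)
Z(u) = 2*u*(-4 + u) (Z(u) = (-4 + u)*(2*u) = 2*u*(-4 + u))
I = sqrt(2756893)/59 (I = sqrt(1/(-59) + 2*22*(-4 + 22)) = sqrt(-1/59 + 2*22*18) = sqrt(-1/59 + 792) = sqrt(46727/59) = sqrt(2756893)/59 ≈ 28.142)
I*(d + m) = (sqrt(2756893)/59)*(-290 + 2487/962) = (sqrt(2756893)/59)*(-276493/962) = -276493*sqrt(2756893)/56758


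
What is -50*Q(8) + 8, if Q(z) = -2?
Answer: 108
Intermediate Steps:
-50*Q(8) + 8 = -50*(-2) + 8 = 100 + 8 = 108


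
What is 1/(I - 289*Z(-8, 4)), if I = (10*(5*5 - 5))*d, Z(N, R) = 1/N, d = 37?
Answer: 8/59489 ≈ 0.00013448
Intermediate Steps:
I = 7400 (I = (10*(5*5 - 5))*37 = (10*(25 - 5))*37 = (10*20)*37 = 200*37 = 7400)
1/(I - 289*Z(-8, 4)) = 1/(7400 - 289/(-8)) = 1/(7400 - 289*(-1/8)) = 1/(7400 + 289/8) = 1/(59489/8) = 8/59489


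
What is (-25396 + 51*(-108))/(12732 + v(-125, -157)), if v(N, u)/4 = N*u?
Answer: -3863/11404 ≈ -0.33874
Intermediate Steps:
v(N, u) = 4*N*u (v(N, u) = 4*(N*u) = 4*N*u)
(-25396 + 51*(-108))/(12732 + v(-125, -157)) = (-25396 + 51*(-108))/(12732 + 4*(-125)*(-157)) = (-25396 - 5508)/(12732 + 78500) = -30904/91232 = -30904*1/91232 = -3863/11404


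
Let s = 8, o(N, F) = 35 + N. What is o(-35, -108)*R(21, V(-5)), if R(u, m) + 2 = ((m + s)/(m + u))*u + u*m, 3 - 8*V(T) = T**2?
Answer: 0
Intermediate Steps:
V(T) = 3/8 - T**2/8
R(u, m) = -2 + m*u + u*(8 + m)/(m + u) (R(u, m) = -2 + (((m + 8)/(m + u))*u + u*m) = -2 + (((8 + m)/(m + u))*u + m*u) = -2 + (u*(8 + m)/(m + u) + m*u) = -2 + (m*u + u*(8 + m)/(m + u)) = -2 + m*u + u*(8 + m)/(m + u))
o(-35, -108)*R(21, V(-5)) = (35 - 35)*((-2*(3/8 - 1/8*(-5)**2) + 6*21 + (3/8 - 1/8*(-5)**2)*21 + (3/8 - 1/8*(-5)**2)*21**2 + 21*(3/8 - 1/8*(-5)**2)**2)/((3/8 - 1/8*(-5)**2) + 21)) = 0*((-2*(3/8 - 1/8*25) + 126 + (3/8 - 1/8*25)*21 + (3/8 - 1/8*25)*441 + 21*(3/8 - 1/8*25)**2)/((3/8 - 1/8*25) + 21)) = 0*((-2*(3/8 - 25/8) + 126 + (3/8 - 25/8)*21 + (3/8 - 25/8)*441 + 21*(3/8 - 25/8)**2)/((3/8 - 25/8) + 21)) = 0*((-2*(-11/4) + 126 - 11/4*21 - 11/4*441 + 21*(-11/4)**2)/(-11/4 + 21)) = 0*((11/2 + 126 - 231/4 - 4851/4 + 21*(121/16))/(73/4)) = 0*(4*(11/2 + 126 - 231/4 - 4851/4 + 2541/16)/73) = 0*((4/73)*(-15683/16)) = 0*(-15683/292) = 0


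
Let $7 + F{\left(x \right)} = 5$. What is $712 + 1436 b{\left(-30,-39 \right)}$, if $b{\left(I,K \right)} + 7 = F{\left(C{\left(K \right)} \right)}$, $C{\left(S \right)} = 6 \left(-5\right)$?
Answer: $-12212$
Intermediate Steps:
$C{\left(S \right)} = -30$
$F{\left(x \right)} = -2$ ($F{\left(x \right)} = -7 + 5 = -2$)
$b{\left(I,K \right)} = -9$ ($b{\left(I,K \right)} = -7 - 2 = -9$)
$712 + 1436 b{\left(-30,-39 \right)} = 712 + 1436 \left(-9\right) = 712 - 12924 = -12212$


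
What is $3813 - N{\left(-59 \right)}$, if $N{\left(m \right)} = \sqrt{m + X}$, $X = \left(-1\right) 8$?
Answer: $3813 - i \sqrt{67} \approx 3813.0 - 8.1853 i$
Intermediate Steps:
$X = -8$
$N{\left(m \right)} = \sqrt{-8 + m}$ ($N{\left(m \right)} = \sqrt{m - 8} = \sqrt{-8 + m}$)
$3813 - N{\left(-59 \right)} = 3813 - \sqrt{-8 - 59} = 3813 - \sqrt{-67} = 3813 - i \sqrt{67}$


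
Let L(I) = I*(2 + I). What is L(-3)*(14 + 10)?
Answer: 72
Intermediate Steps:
L(-3)*(14 + 10) = (-3*(2 - 3))*(14 + 10) = -3*(-1)*24 = 3*24 = 72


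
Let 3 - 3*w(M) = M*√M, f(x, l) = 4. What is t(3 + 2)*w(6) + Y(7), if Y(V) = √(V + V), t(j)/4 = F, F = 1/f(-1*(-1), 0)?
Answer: 1 + √14 - 2*√6 ≈ -0.15732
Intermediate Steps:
w(M) = 1 - M^(3/2)/3 (w(M) = 1 - M*√M/3 = 1 - M^(3/2)/3)
F = ¼ (F = 1/4 = ¼ ≈ 0.25000)
t(j) = 1 (t(j) = 4*(¼) = 1)
Y(V) = √2*√V (Y(V) = √(2*V) = √2*√V)
t(3 + 2)*w(6) + Y(7) = 1*(1 - 2*√6) + √2*√7 = 1*(1 - 2*√6) + √14 = (1 - 2*√6) + √14 = 1 + √14 - 2*√6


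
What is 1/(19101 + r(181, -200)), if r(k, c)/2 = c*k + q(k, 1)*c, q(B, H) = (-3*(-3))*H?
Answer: -1/56899 ≈ -1.7575e-5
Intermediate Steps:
q(B, H) = 9*H
r(k, c) = 18*c + 2*c*k (r(k, c) = 2*(c*k + (9*1)*c) = 2*(c*k + 9*c) = 2*(9*c + c*k) = 18*c + 2*c*k)
1/(19101 + r(181, -200)) = 1/(19101 + 2*(-200)*(9 + 181)) = 1/(19101 + 2*(-200)*190) = 1/(19101 - 76000) = 1/(-56899) = -1/56899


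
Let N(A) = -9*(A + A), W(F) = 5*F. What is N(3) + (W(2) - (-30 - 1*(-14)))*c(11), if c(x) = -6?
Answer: -210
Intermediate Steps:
N(A) = -18*A
N(3) + (W(2) - (-30 - 1*(-14)))*c(11) = -18*3 + (5*2 - (-30 - 1*(-14)))*(-6) = -54 + (10 - (-30 + 14))*(-6) = -54 + (10 - 1*(-16))*(-6) = -54 + (10 + 16)*(-6) = -54 + 26*(-6) = -54 - 156 = -210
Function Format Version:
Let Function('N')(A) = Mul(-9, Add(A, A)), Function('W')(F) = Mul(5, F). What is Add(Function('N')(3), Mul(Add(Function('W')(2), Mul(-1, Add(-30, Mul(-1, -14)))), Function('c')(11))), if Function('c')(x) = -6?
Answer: -210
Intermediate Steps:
Function('N')(A) = Mul(-18, A) (Function('N')(A) = Mul(-9, Mul(2, A)) = Mul(-18, A))
Add(Function('N')(3), Mul(Add(Function('W')(2), Mul(-1, Add(-30, Mul(-1, -14)))), Function('c')(11))) = Add(Mul(-18, 3), Mul(Add(Mul(5, 2), Mul(-1, Add(-30, Mul(-1, -14)))), -6)) = Add(-54, Mul(Add(10, Mul(-1, Add(-30, 14))), -6)) = Add(-54, Mul(Add(10, Mul(-1, -16)), -6)) = Add(-54, Mul(Add(10, 16), -6)) = Add(-54, Mul(26, -6)) = Add(-54, -156) = -210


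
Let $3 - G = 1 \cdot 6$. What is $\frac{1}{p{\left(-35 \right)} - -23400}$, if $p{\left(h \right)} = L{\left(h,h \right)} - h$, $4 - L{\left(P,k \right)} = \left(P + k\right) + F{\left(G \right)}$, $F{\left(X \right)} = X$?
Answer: $\frac{1}{23512} \approx 4.2531 \cdot 10^{-5}$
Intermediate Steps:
$G = -3$ ($G = 3 - 1 \cdot 6 = 3 - 6 = -3$)
$L{\left(P,k \right)} = 7 - P - k$ ($L{\left(P,k \right)} = 4 - \left(\left(P + k\right) - 3\right) = 4 - \left(-3 + P + k\right) = 7 - P - k$)
$p{\left(h \right)} = 7 - 3 h$ ($p{\left(h \right)} = \left(7 - h - h\right) - h = \left(7 - 2 h\right) - h = 7 - 3 h$)
$\frac{1}{p{\left(-35 \right)} - -23400} = \frac{1}{\left(7 - -105\right) - -23400} = \frac{1}{\left(7 + 105\right) + 23400} = \frac{1}{112 + 23400} = \frac{1}{23512}$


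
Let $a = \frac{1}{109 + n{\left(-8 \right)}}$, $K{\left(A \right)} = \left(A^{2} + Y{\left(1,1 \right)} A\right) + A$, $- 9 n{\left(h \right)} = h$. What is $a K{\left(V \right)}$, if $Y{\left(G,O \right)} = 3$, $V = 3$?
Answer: $\frac{189}{989} \approx 0.1911$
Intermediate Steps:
$n{\left(h \right)} = - \frac{h}{9}$
$K{\left(A \right)} = A^{2} + 4 A$ ($K{\left(A \right)} = \left(A^{2} + 3 A\right) + A = A^{2} + 4 A$)
$a = \frac{9}{989}$ ($a = \frac{1}{109 - - \frac{8}{9}} = \frac{1}{109 + \frac{8}{9}} = \frac{1}{\frac{989}{9}} = \frac{9}{989} \approx 0.0091001$)
$a K{\left(V \right)} = \frac{9 \cdot 3 \left(4 + 3\right)}{989} = \frac{9 \cdot 3 \cdot 7}{989} = \frac{9}{989} \cdot 21 = \frac{189}{989}$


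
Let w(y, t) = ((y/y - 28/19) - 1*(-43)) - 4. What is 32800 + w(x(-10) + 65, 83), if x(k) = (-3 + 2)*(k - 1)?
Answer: 623932/19 ≈ 32839.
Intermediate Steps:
x(k) = 1 - k (x(k) = -(-1 + k) = 1 - k)
w(y, t) = 732/19 (w(y, t) = ((1 - 28*1/19) + 43) - 4 = ((1 - 28/19) + 43) - 4 = (-9/19 + 43) - 4 = 808/19 - 4 = 732/19)
32800 + w(x(-10) + 65, 83) = 32800 + 732/19 = 623932/19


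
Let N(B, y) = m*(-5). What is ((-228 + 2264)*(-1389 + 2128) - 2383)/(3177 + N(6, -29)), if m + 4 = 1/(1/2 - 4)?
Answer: 10515547/22389 ≈ 469.67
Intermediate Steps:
m = -30/7 (m = -4 + 1/(1/2 - 4) = -4 + 1/(-7/2) = -4 - 2/7 = -30/7 ≈ -4.2857)
N(B, y) = 150/7 (N(B, y) = -30/7*(-5) = 150/7)
((-228 + 2264)*(-1389 + 2128) - 2383)/(3177 + N(6, -29)) = ((-228 + 2264)*(-1389 + 2128) - 2383)/(3177 + 150/7) = (2036*739 - 2383)/(22389/7) = (1504604 - 2383)*(7/22389) = 1502221*(7/22389) = 10515547/22389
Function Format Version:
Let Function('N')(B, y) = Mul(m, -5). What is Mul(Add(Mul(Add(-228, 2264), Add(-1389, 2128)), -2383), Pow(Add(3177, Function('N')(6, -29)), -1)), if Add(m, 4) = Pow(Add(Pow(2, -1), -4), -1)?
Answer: Rational(10515547, 22389) ≈ 469.67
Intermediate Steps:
m = Rational(-30, 7) (m = Add(-4, Pow(Add(Pow(2, -1), -4), -1)) = Add(-4, Pow(Add(Rational(1, 2), -4), -1)) = Add(-4, Pow(Rational(-7, 2), -1)) = Add(-4, Rational(-2, 7)) = Rational(-30, 7) ≈ -4.2857)
Function('N')(B, y) = Rational(150, 7) (Function('N')(B, y) = Mul(Rational(-30, 7), -5) = Rational(150, 7))
Mul(Add(Mul(Add(-228, 2264), Add(-1389, 2128)), -2383), Pow(Add(3177, Function('N')(6, -29)), -1)) = Mul(Add(Mul(Add(-228, 2264), Add(-1389, 2128)), -2383), Pow(Add(3177, Rational(150, 7)), -1)) = Mul(Add(Mul(2036, 739), -2383), Pow(Rational(22389, 7), -1)) = Mul(Add(1504604, -2383), Rational(7, 22389)) = Mul(1502221, Rational(7, 22389)) = Rational(10515547, 22389)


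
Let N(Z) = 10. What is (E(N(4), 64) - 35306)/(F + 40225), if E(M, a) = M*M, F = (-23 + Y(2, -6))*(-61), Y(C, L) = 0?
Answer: -17603/20814 ≈ -0.84573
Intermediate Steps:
F = 1403 (F = (-23 + 0)*(-61) = -23*(-61) = 1403)
E(M, a) = M**2
(E(N(4), 64) - 35306)/(F + 40225) = (10**2 - 35306)/(1403 + 40225) = (100 - 35306)/41628 = -35206*1/41628 = -17603/20814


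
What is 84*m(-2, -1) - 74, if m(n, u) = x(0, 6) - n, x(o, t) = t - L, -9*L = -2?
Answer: 1738/3 ≈ 579.33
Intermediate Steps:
L = 2/9 (L = -⅑*(-2) = 2/9 ≈ 0.22222)
x(o, t) = -2/9 + t (x(o, t) = t - 1*2/9 = t - 2/9 = -2/9 + t)
m(n, u) = 52/9 - n (m(n, u) = (-2/9 + 6) - n = 52/9 - n)
84*m(-2, -1) - 74 = 84*(52/9 - 1*(-2)) - 74 = 84*(52/9 + 2) - 74 = 84*(70/9) - 74 = 1960/3 - 74 = 1738/3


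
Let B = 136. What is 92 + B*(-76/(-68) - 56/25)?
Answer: -1516/25 ≈ -60.640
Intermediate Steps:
92 + B*(-76/(-68) - 56/25) = 92 + 136*(-76/(-68) - 56/25) = 92 + 136*(-76*(-1/68) - 56*1/25) = 92 + 136*(19/17 - 56/25) = 92 + 136*(-477/425) = 92 - 3816/25 = -1516/25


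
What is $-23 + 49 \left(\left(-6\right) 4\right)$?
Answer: $-1199$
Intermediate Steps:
$-23 + 49 \left(\left(-6\right) 4\right) = -23 + 49 \left(-24\right) = -23 - 1176 = -1199$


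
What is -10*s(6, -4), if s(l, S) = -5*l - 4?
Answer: 340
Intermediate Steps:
s(l, S) = -4 - 5*l
-10*s(6, -4) = -10*(-4 - 5*6) = -10*(-4 - 30) = -10*(-34) = 340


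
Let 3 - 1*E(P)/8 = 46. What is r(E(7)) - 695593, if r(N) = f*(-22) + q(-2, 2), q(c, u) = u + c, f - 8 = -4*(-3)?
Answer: -696033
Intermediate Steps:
f = 20 (f = 8 - 4*(-3) = 8 + 12 = 20)
E(P) = -344 (E(P) = 24 - 8*46 = 24 - 368 = -344)
q(c, u) = c + u
r(N) = -440 (r(N) = 20*(-22) + (-2 + 2) = -440 + 0 = -440)
r(E(7)) - 695593 = -440 - 695593 = -696033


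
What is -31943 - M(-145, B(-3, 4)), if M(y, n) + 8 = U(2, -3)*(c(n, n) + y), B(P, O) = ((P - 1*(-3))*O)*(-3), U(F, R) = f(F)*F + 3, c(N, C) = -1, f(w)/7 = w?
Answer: -27409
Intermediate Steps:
f(w) = 7*w
U(F, R) = 3 + 7*F² (U(F, R) = (7*F)*F + 3 = 7*F² + 3 = 3 + 7*F²)
B(P, O) = -3*O*(3 + P) (B(P, O) = ((P + 3)*O)*(-3) = ((3 + P)*O)*(-3) = (O*(3 + P))*(-3) = -3*O*(3 + P))
M(y, n) = -39 + 31*y (M(y, n) = -8 + (3 + 7*2²)*(-1 + y) = -8 + (3 + 7*4)*(-1 + y) = -8 + (3 + 28)*(-1 + y) = -8 + 31*(-1 + y) = -8 + (-31 + 31*y) = -39 + 31*y)
-31943 - M(-145, B(-3, 4)) = -31943 - (-39 + 31*(-145)) = -31943 - (-39 - 4495) = -31943 - 1*(-4534) = -31943 + 4534 = -27409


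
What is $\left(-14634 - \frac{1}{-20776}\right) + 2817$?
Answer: $- \frac{245509991}{20776} \approx -11817.0$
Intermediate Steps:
$\left(-14634 - \frac{1}{-20776}\right) + 2817 = \left(-14634 - - \frac{1}{20776}\right) + 2817 = \left(-14634 + \frac{1}{20776}\right) + 2817 = - \frac{304035983}{20776} + 2817 = - \frac{245509991}{20776}$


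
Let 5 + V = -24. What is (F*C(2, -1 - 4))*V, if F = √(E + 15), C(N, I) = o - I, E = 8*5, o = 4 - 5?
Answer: -116*√55 ≈ -860.28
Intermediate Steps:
o = -1
E = 40
C(N, I) = -1 - I
F = √55 (F = √(40 + 15) = √55 ≈ 7.4162)
V = -29 (V = -5 - 24 = -29)
(F*C(2, -1 - 4))*V = (√55*(-1 - (-1 - 4)))*(-29) = (√55*(-1 - 1*(-5)))*(-29) = (√55*(-1 + 5))*(-29) = (√55*4)*(-29) = (4*√55)*(-29) = -116*√55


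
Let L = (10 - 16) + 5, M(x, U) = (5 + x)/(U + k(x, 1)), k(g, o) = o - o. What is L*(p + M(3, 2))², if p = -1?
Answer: -9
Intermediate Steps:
k(g, o) = 0
M(x, U) = (5 + x)/U (M(x, U) = (5 + x)/(U + 0) = (5 + x)/U)
L = -1 (L = -6 + 5 = -1)
L*(p + M(3, 2))² = -(-1 + (5 + 3)/2)² = -(-1 + (½)*8)² = -(-1 + 4)² = -1*3² = -1*9 = -9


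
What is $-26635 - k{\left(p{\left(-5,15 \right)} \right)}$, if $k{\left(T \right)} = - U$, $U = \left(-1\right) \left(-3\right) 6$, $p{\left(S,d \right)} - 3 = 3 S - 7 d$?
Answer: $-26617$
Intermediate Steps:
$p{\left(S,d \right)} = 3 - 7 d + 3 S$ ($p{\left(S,d \right)} = 3 + \left(3 S - 7 d\right) = 3 + \left(- 7 d + 3 S\right) = 3 - 7 d + 3 S$)
$U = 18$ ($U = 3 \cdot 6 = 18$)
$k{\left(T \right)} = -18$ ($k{\left(T \right)} = \left(-1\right) 18 = -18$)
$-26635 - k{\left(p{\left(-5,15 \right)} \right)} = -26635 - -18 = -26635 + 18 = -26617$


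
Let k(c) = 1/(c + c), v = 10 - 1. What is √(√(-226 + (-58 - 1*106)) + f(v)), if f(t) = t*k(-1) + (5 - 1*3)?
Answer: √(-10 + 4*I*√390)/2 ≈ 2.9501 + 3.3471*I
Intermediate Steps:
v = 9
k(c) = 1/(2*c)
f(t) = 2 - t/2 (f(t) = t*((½)/(-1)) + (5 - 1*3) = t*((½)*(-1)) + (5 - 3) = t*(-½) + 2 = -t/2 + 2 = 2 - t/2)
√(√(-226 + (-58 - 1*106)) + f(v)) = √(√(-226 + (-58 - 1*106)) + (2 - ½*9)) = √(√(-226 + (-58 - 106)) + (2 - 9/2)) = √(√(-226 - 164) - 5/2) = √(√(-390) - 5/2) = √(I*√390 - 5/2) = √(-5/2 + I*√390)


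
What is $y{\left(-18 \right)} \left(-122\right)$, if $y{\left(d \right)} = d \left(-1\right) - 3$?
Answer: $-1830$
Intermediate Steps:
$y{\left(d \right)} = -3 - d$ ($y{\left(d \right)} = - d - 3 = -3 - d$)
$y{\left(-18 \right)} \left(-122\right) = \left(-3 - -18\right) \left(-122\right) = \left(-3 + 18\right) \left(-122\right) = 15 \left(-122\right) = -1830$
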